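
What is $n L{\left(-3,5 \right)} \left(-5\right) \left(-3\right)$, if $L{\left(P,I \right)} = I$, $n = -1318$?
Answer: $-98850$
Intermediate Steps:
$n L{\left(-3,5 \right)} \left(-5\right) \left(-3\right) = - 1318 \cdot 5 \left(-5\right) \left(-3\right) = - 1318 \left(\left(-25\right) \left(-3\right)\right) = \left(-1318\right) 75 = -98850$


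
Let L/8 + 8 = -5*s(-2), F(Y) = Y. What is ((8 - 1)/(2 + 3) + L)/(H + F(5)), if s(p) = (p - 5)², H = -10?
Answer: 10113/25 ≈ 404.52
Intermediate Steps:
s(p) = (-5 + p)²
L = -2024 (L = -64 + 8*(-5*(-5 - 2)²) = -64 + 8*(-5*(-7)²) = -64 + 8*(-5*49) = -64 + 8*(-245) = -64 - 1960 = -2024)
((8 - 1)/(2 + 3) + L)/(H + F(5)) = ((8 - 1)/(2 + 3) - 2024)/(-10 + 5) = (7/5 - 2024)/(-5) = -(7*(⅕) - 2024)/5 = -(7/5 - 2024)/5 = -⅕*(-10113/5) = 10113/25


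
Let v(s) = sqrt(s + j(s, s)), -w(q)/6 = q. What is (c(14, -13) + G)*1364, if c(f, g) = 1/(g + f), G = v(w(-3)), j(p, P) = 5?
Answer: 1364 + 1364*sqrt(23) ≈ 7905.5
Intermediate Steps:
w(q) = -6*q
v(s) = sqrt(5 + s) (v(s) = sqrt(s + 5) = sqrt(5 + s))
G = sqrt(23) (G = sqrt(5 - 6*(-3)) = sqrt(5 + 18) = sqrt(23) ≈ 4.7958)
c(f, g) = 1/(f + g)
(c(14, -13) + G)*1364 = (1/(14 - 13) + sqrt(23))*1364 = (1/1 + sqrt(23))*1364 = (1 + sqrt(23))*1364 = 1364 + 1364*sqrt(23)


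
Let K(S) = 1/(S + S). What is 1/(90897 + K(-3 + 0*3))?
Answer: 6/545381 ≈ 1.1001e-5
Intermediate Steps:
K(S) = 1/(2*S)
1/(90897 + K(-3 + 0*3)) = 1/(90897 + 1/(2*(-3 + 0*3))) = 1/(90897 + 1/(2*(-3 + 0))) = 1/(90897 + (½)/(-3)) = 1/(90897 + (½)*(-⅓)) = 1/(90897 - ⅙) = 1/(545381/6) = 6/545381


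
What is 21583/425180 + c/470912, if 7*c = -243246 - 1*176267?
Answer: -3829381481/50055591040 ≈ -0.076503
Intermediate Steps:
c = -419513/7 (c = (-243246 - 1*176267)/7 = (-243246 - 176267)/7 = (1/7)*(-419513) = -419513/7 ≈ -59930.)
21583/425180 + c/470912 = 21583/425180 - 419513/7/470912 = 21583*(1/425180) - 419513/7*1/470912 = 21583/425180 - 419513/3296384 = -3829381481/50055591040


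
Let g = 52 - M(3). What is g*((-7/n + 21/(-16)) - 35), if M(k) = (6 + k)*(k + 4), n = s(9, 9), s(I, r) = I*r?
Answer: 518903/1296 ≈ 400.39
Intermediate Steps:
n = 81 (n = 9*9 = 81)
M(k) = (4 + k)*(6 + k) (M(k) = (6 + k)*(4 + k) = (4 + k)*(6 + k))
g = -11 (g = 52 - (24 + 3² + 10*3) = 52 - (24 + 9 + 30) = 52 - 1*63 = 52 - 63 = -11)
g*((-7/n + 21/(-16)) - 35) = -11*((-7/81 + 21/(-16)) - 35) = -11*((-7*1/81 + 21*(-1/16)) - 35) = -11*((-7/81 - 21/16) - 35) = -11*(-1813/1296 - 35) = -11*(-47173/1296) = 518903/1296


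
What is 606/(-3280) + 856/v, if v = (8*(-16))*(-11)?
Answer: 15269/36080 ≈ 0.42320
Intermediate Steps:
v = 1408 (v = -128*(-11) = 1408)
606/(-3280) + 856/v = 606/(-3280) + 856/1408 = 606*(-1/3280) + 856*(1/1408) = -303/1640 + 107/176 = 15269/36080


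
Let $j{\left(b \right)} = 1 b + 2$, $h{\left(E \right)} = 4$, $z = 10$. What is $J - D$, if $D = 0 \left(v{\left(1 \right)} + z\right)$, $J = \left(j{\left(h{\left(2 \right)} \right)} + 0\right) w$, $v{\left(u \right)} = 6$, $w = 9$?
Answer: $54$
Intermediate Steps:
$j{\left(b \right)} = 2 + b$ ($j{\left(b \right)} = b + 2 = 2 + b$)
$J = 54$ ($J = \left(\left(2 + 4\right) + 0\right) 9 = \left(6 + 0\right) 9 = 6 \cdot 9 = 54$)
$D = 0$ ($D = 0 \left(6 + 10\right) = 0 \cdot 16 = 0$)
$J - D = 54 - 0 = 54 + 0 = 54$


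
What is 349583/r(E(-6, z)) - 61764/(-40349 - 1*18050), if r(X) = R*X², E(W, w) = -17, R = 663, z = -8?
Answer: 2480747105/860742861 ≈ 2.8821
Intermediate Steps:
r(X) = 663*X²
349583/r(E(-6, z)) - 61764/(-40349 - 1*18050) = 349583/((663*(-17)²)) - 61764/(-40349 - 1*18050) = 349583/((663*289)) - 61764/(-40349 - 18050) = 349583/191607 - 61764/(-58399) = 349583*(1/191607) - 61764*(-1/58399) = 26891/14739 + 61764/58399 = 2480747105/860742861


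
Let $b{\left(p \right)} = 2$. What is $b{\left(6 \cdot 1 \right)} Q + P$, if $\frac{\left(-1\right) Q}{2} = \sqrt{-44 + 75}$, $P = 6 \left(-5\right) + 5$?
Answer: $-25 - 4 \sqrt{31} \approx -47.271$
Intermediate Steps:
$P = -25$ ($P = -30 + 5 = -25$)
$Q = - 2 \sqrt{31}$ ($Q = - 2 \sqrt{-44 + 75} = - 2 \sqrt{31} \approx -11.136$)
$b{\left(6 \cdot 1 \right)} Q + P = 2 \left(- 2 \sqrt{31}\right) - 25 = - 4 \sqrt{31} - 25 = -25 - 4 \sqrt{31}$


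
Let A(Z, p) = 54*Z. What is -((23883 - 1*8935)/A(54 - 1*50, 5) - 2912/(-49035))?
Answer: -8733383/126090 ≈ -69.263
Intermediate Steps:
-((23883 - 1*8935)/A(54 - 1*50, 5) - 2912/(-49035)) = -((23883 - 1*8935)/((54*(54 - 1*50))) - 2912/(-49035)) = -((23883 - 8935)/((54*(54 - 50))) - 2912*(-1/49035)) = -(14948/((54*4)) + 416/7005) = -(14948/216 + 416/7005) = -(14948*(1/216) + 416/7005) = -(3737/54 + 416/7005) = -1*8733383/126090 = -8733383/126090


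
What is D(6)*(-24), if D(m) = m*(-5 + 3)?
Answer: 288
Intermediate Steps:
D(m) = -2*m (D(m) = m*(-2) = -2*m)
D(6)*(-24) = -2*6*(-24) = -12*(-24) = 288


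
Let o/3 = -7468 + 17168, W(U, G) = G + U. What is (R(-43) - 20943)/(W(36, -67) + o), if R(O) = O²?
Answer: -19094/29069 ≈ -0.65685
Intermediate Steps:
o = 29100 (o = 3*(-7468 + 17168) = 3*9700 = 29100)
(R(-43) - 20943)/(W(36, -67) + o) = ((-43)² - 20943)/((-67 + 36) + 29100) = (1849 - 20943)/(-31 + 29100) = -19094/29069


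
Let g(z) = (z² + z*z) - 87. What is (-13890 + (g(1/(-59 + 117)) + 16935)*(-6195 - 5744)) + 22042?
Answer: -338317693779/1682 ≈ -2.0114e+8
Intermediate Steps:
g(z) = -87 + 2*z² (g(z) = (z² + z²) - 87 = 2*z² - 87 = -87 + 2*z²)
(-13890 + (g(1/(-59 + 117)) + 16935)*(-6195 - 5744)) + 22042 = (-13890 + ((-87 + 2*(1/(-59 + 117))²) + 16935)*(-6195 - 5744)) + 22042 = (-13890 + ((-87 + 2*(1/58)²) + 16935)*(-11939)) + 22042 = (-13890 + ((-87 + 2*(1/3364)) + 16935)*(-11939)) + 22042 = (-13890 + ((-87 + 1/1682) + 16935)*(-11939)) + 22042 = (-13890 + (-146333/1682 + 16935)*(-11939)) + 22042 = (-13890 + (28338337/1682)*(-11939)) + 22042 = (-13890 - 338331405443/1682) + 22042 = -338354768423/1682 + 22042 = -338317693779/1682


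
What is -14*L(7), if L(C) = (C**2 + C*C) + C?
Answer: -1470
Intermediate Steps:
L(C) = C + 2*C**2 (L(C) = (C**2 + C**2) + C = 2*C**2 + C = C + 2*C**2)
-14*L(7) = -98*(1 + 2*7) = -98*(1 + 14) = -98*15 = -14*105 = -1470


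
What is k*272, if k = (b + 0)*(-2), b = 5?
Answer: -2720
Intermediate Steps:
k = -10 (k = (5 + 0)*(-2) = 5*(-2) = -10)
k*272 = -10*272 = -2720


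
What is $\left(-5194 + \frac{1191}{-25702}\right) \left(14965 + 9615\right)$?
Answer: $- \frac{1640682787910}{12851} \approx -1.2767 \cdot 10^{8}$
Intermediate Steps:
$\left(-5194 + \frac{1191}{-25702}\right) \left(14965 + 9615\right) = \left(-5194 + 1191 \left(- \frac{1}{25702}\right)\right) 24580 = \left(-5194 - \frac{1191}{25702}\right) 24580 = \left(- \frac{133497379}{25702}\right) 24580 = - \frac{1640682787910}{12851}$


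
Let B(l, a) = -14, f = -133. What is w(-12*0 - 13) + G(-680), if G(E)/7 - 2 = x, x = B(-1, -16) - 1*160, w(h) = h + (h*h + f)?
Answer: -1181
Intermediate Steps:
w(h) = -133 + h + h² (w(h) = h + (h*h - 133) = h + (h² - 133) = h + (-133 + h²) = -133 + h + h²)
x = -174 (x = -14 - 1*160 = -14 - 160 = -174)
G(E) = -1204 (G(E) = 14 + 7*(-174) = 14 - 1218 = -1204)
w(-12*0 - 13) + G(-680) = (-133 + (-12*0 - 13) + (-12*0 - 13)²) - 1204 = (-133 + (0 - 13) + (0 - 13)²) - 1204 = (-133 - 13 + (-13)²) - 1204 = (-133 - 13 + 169) - 1204 = 23 - 1204 = -1181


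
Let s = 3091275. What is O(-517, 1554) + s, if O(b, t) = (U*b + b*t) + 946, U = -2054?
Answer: 3350721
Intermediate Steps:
O(b, t) = 946 - 2054*b + b*t (O(b, t) = (-2054*b + b*t) + 946 = 946 - 2054*b + b*t)
O(-517, 1554) + s = (946 - 2054*(-517) - 517*1554) + 3091275 = (946 + 1061918 - 803418) + 3091275 = 259446 + 3091275 = 3350721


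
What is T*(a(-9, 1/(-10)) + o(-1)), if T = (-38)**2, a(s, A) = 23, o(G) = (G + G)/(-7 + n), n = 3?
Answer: 33934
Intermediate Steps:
o(G) = -G/2 (o(G) = (G + G)/(-7 + 3) = (2*G)/(-4) = (2*G)*(-1/4) = -G/2)
T = 1444
T*(a(-9, 1/(-10)) + o(-1)) = 1444*(23 - 1/2*(-1)) = 1444*(23 + 1/2) = 1444*(47/2) = 33934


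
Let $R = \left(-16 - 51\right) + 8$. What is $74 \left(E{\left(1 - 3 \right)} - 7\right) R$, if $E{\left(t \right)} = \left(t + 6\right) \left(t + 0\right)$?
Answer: $65490$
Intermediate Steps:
$E{\left(t \right)} = t \left(6 + t\right)$ ($E{\left(t \right)} = \left(6 + t\right) t = t \left(6 + t\right)$)
$R = -59$ ($R = -67 + 8 = -59$)
$74 \left(E{\left(1 - 3 \right)} - 7\right) R = 74 \left(\left(1 - 3\right) \left(6 + \left(1 - 3\right)\right) - 7\right) \left(-59\right) = 74 \left(- 2 \left(6 - 2\right) - 7\right) \left(-59\right) = 74 \left(\left(-2\right) 4 - 7\right) \left(-59\right) = 74 \left(-8 - 7\right) \left(-59\right) = 74 \left(-15\right) \left(-59\right) = \left(-1110\right) \left(-59\right) = 65490$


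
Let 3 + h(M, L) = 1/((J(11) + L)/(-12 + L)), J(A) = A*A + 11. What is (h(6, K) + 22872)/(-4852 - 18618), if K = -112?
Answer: -57157/58675 ≈ -0.97413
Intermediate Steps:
J(A) = 11 + A² (J(A) = A² + 11 = 11 + A²)
h(M, L) = -3 + (-12 + L)/(132 + L) (h(M, L) = -3 + 1/(((11 + 11²) + L)/(-12 + L)) = -3 + 1/(((11 + 121) + L)/(-12 + L)) = -3 + 1/((132 + L)/(-12 + L)) = -3 + (-12 + L)/(132 + L))
(h(6, K) + 22872)/(-4852 - 18618) = (2*(-204 - 1*(-112))/(132 - 112) + 22872)/(-4852 - 18618) = (2*(-204 + 112)/20 + 22872)/(-23470) = (2*(1/20)*(-92) + 22872)*(-1/23470) = (-46/5 + 22872)*(-1/23470) = (114314/5)*(-1/23470) = -57157/58675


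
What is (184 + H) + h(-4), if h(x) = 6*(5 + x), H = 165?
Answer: 355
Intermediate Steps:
h(x) = 30 + 6*x
(184 + H) + h(-4) = (184 + 165) + (30 + 6*(-4)) = 349 + (30 - 24) = 349 + 6 = 355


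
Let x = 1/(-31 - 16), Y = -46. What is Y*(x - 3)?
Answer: 6532/47 ≈ 138.98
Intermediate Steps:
x = -1/47 (x = 1/(-47) = -1/47 ≈ -0.021277)
Y*(x - 3) = -46*(-1/47 - 3) = -46*(-142/47) = 6532/47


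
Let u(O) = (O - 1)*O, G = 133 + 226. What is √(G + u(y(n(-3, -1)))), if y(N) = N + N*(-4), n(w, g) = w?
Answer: √431 ≈ 20.761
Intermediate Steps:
G = 359
y(N) = -3*N (y(N) = N - 4*N = -3*N)
u(O) = O*(-1 + O) (u(O) = (-1 + O)*O = O*(-1 + O))
√(G + u(y(n(-3, -1)))) = √(359 + (-3*(-3))*(-1 - 3*(-3))) = √(359 + 9*(-1 + 9)) = √(359 + 9*8) = √(359 + 72) = √431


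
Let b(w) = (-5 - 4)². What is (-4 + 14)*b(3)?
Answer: 810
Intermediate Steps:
b(w) = 81 (b(w) = (-9)² = 81)
(-4 + 14)*b(3) = (-4 + 14)*81 = 10*81 = 810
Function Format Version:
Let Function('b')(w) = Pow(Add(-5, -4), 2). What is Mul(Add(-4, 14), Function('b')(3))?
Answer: 810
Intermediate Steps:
Function('b')(w) = 81 (Function('b')(w) = Pow(-9, 2) = 81)
Mul(Add(-4, 14), Function('b')(3)) = Mul(Add(-4, 14), 81) = Mul(10, 81) = 810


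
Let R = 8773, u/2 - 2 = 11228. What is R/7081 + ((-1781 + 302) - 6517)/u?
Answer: 35105476/39759815 ≈ 0.88294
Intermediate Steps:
u = 22460 (u = 4 + 2*11228 = 4 + 22456 = 22460)
R/7081 + ((-1781 + 302) - 6517)/u = 8773/7081 + ((-1781 + 302) - 6517)/22460 = 8773*(1/7081) + (-1479 - 6517)*(1/22460) = 8773/7081 - 7996*1/22460 = 8773/7081 - 1999/5615 = 35105476/39759815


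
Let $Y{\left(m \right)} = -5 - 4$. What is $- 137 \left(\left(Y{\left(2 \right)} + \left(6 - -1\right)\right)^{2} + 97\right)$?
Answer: $-13837$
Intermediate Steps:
$Y{\left(m \right)} = -9$
$- 137 \left(\left(Y{\left(2 \right)} + \left(6 - -1\right)\right)^{2} + 97\right) = - 137 \left(\left(-9 + \left(6 - -1\right)\right)^{2} + 97\right) = - 137 \left(\left(-9 + \left(6 + 1\right)\right)^{2} + 97\right) = - 137 \left(\left(-9 + 7\right)^{2} + 97\right) = - 137 \left(\left(-2\right)^{2} + 97\right) = - 137 \left(4 + 97\right) = \left(-137\right) 101 = -13837$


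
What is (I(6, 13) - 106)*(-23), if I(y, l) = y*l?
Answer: 644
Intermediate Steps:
I(y, l) = l*y
(I(6, 13) - 106)*(-23) = (13*6 - 106)*(-23) = (78 - 106)*(-23) = -28*(-23) = 644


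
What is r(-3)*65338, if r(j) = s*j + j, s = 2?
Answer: -588042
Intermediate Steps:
r(j) = 3*j (r(j) = 2*j + j = 3*j)
r(-3)*65338 = (3*(-3))*65338 = -9*65338 = -588042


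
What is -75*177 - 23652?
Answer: -36927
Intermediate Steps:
-75*177 - 23652 = -13275 - 23652 = -36927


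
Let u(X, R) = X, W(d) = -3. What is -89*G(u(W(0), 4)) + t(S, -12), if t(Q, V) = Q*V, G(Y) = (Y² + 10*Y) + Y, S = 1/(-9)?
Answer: 6412/3 ≈ 2137.3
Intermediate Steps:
S = -⅑ ≈ -0.11111
G(Y) = Y² + 11*Y
-89*G(u(W(0), 4)) + t(S, -12) = -(-267)*(11 - 3) - ⅑*(-12) = -(-267)*8 + 4/3 = -89*(-24) + 4/3 = 2136 + 4/3 = 6412/3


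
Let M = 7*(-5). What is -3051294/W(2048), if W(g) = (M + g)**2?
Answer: -1017098/1350723 ≈ -0.75300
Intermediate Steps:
M = -35
W(g) = (-35 + g)**2
-3051294/W(2048) = -3051294/(-35 + 2048)**2 = -3051294/(2013**2) = -3051294/4052169 = -3051294*1/4052169 = -1017098/1350723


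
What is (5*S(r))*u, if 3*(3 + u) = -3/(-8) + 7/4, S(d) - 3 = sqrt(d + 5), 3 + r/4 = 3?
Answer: -275/8 - 275*sqrt(5)/24 ≈ -59.997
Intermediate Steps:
r = 0 (r = -12 + 4*3 = -12 + 12 = 0)
S(d) = 3 + sqrt(5 + d) (S(d) = 3 + sqrt(d + 5) = 3 + sqrt(5 + d))
u = -55/24 (u = -3 + (-3/(-8) + 7/4)/3 = -3 + (-3*(-1/8) + 7*(1/4))/3 = -3 + (3/8 + 7/4)/3 = -3 + (1/3)*(17/8) = -3 + 17/24 = -55/24 ≈ -2.2917)
(5*S(r))*u = (5*(3 + sqrt(5 + 0)))*(-55/24) = (5*(3 + sqrt(5)))*(-55/24) = (15 + 5*sqrt(5))*(-55/24) = -275/8 - 275*sqrt(5)/24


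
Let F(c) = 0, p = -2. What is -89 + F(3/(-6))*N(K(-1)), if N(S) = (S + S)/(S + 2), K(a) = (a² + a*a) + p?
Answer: -89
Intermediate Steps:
K(a) = -2 + 2*a² (K(a) = (a² + a*a) - 2 = (a² + a²) - 2 = 2*a² - 2 = -2 + 2*a²)
N(S) = 2*S/(2 + S) (N(S) = (2*S)/(2 + S) = 2*S/(2 + S))
-89 + F(3/(-6))*N(K(-1)) = -89 + 0*(2*(-2 + 2*(-1)²)/(2 + (-2 + 2*(-1)²))) = -89 + 0*(2*(-2 + 2*1)/(2 + (-2 + 2*1))) = -89 + 0*(2*(-2 + 2)/(2 + (-2 + 2))) = -89 + 0*(2*0/(2 + 0)) = -89 + 0*(2*0/2) = -89 + 0*(2*0*(½)) = -89 + 0*0 = -89 + 0 = -89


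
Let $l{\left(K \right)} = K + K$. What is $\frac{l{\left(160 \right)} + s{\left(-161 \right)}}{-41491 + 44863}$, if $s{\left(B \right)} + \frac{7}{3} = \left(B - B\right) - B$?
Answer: $\frac{359}{2529} \approx 0.14195$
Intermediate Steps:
$l{\left(K \right)} = 2 K$
$s{\left(B \right)} = - \frac{7}{3} - B$ ($s{\left(B \right)} = - \frac{7}{3} + \left(\left(B - B\right) - B\right) = - \frac{7}{3} + \left(0 - B\right) = - \frac{7}{3} - B$)
$\frac{l{\left(160 \right)} + s{\left(-161 \right)}}{-41491 + 44863} = \frac{2 \cdot 160 - - \frac{476}{3}}{-41491 + 44863} = \frac{320 + \left(- \frac{7}{3} + 161\right)}{3372} = \left(320 + \frac{476}{3}\right) \frac{1}{3372} = \frac{1436}{3} \cdot \frac{1}{3372} = \frac{359}{2529}$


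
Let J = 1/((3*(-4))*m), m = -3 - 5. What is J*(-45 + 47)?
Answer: 1/48 ≈ 0.020833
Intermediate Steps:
m = -8
J = 1/96 (J = 1/((3*(-4))*(-8)) = 1/(-12*(-8)) = 1/96 ≈ 0.010417)
J*(-45 + 47) = (-45 + 47)/96 = (1/96)*2 = 1/48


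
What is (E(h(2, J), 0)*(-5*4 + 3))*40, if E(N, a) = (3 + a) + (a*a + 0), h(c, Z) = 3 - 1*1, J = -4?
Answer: -2040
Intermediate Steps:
h(c, Z) = 2 (h(c, Z) = 3 - 1 = 2)
E(N, a) = 3 + a + a² (E(N, a) = (3 + a) + (a² + 0) = (3 + a) + a² = 3 + a + a²)
(E(h(2, J), 0)*(-5*4 + 3))*40 = ((3 + 0 + 0²)*(-5*4 + 3))*40 = ((3 + 0 + 0)*(-20 + 3))*40 = (3*(-17))*40 = -51*40 = -2040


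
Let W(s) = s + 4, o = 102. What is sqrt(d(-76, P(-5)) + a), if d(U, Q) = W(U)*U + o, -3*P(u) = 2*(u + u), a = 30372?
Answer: 3*sqrt(3994) ≈ 189.59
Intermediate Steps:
W(s) = 4 + s
P(u) = -4*u/3 (P(u) = -2*(u + u)/3 = -2*2*u/3 = -4*u/3)
d(U, Q) = 102 + U*(4 + U) (d(U, Q) = (4 + U)*U + 102 = U*(4 + U) + 102 = 102 + U*(4 + U))
sqrt(d(-76, P(-5)) + a) = sqrt((102 - 76*(4 - 76)) + 30372) = sqrt((102 - 76*(-72)) + 30372) = sqrt((102 + 5472) + 30372) = sqrt(5574 + 30372) = sqrt(35946) = 3*sqrt(3994)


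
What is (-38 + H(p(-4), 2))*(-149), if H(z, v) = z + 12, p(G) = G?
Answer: 4470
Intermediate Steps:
H(z, v) = 12 + z
(-38 + H(p(-4), 2))*(-149) = (-38 + (12 - 4))*(-149) = (-38 + 8)*(-149) = -30*(-149) = 4470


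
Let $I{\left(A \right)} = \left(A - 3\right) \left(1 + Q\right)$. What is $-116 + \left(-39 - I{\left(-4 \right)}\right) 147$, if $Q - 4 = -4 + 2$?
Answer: $-2762$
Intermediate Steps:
$Q = 2$ ($Q = 4 + \left(-4 + 2\right) = 4 - 2 = 2$)
$I{\left(A \right)} = -9 + 3 A$ ($I{\left(A \right)} = \left(A - 3\right) \left(1 + 2\right) = \left(-3 + A\right) 3 = -9 + 3 A$)
$-116 + \left(-39 - I{\left(-4 \right)}\right) 147 = -116 + \left(-39 - \left(-9 + 3 \left(-4\right)\right)\right) 147 = -116 + \left(-39 - \left(-9 - 12\right)\right) 147 = -116 + \left(-39 - -21\right) 147 = -116 + \left(-39 + 21\right) 147 = -116 - 2646 = -2762$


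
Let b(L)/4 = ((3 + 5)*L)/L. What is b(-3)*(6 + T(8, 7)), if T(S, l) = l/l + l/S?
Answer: 252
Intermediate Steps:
T(S, l) = 1 + l/S
b(L) = 32 (b(L) = 4*(((3 + 5)*L)/L) = 4*((8*L)/L) = 4*8 = 32)
b(-3)*(6 + T(8, 7)) = 32*(6 + (8 + 7)/8) = 32*(6 + (⅛)*15) = 32*(6 + 15/8) = 32*(63/8) = 252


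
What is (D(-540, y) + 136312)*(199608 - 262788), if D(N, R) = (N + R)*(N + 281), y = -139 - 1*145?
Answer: -22095815040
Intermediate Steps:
y = -284 (y = -139 - 145 = -284)
D(N, R) = (281 + N)*(N + R) (D(N, R) = (N + R)*(281 + N) = (281 + N)*(N + R))
(D(-540, y) + 136312)*(199608 - 262788) = (((-540)² + 281*(-540) + 281*(-284) - 540*(-284)) + 136312)*(199608 - 262788) = ((291600 - 151740 - 79804 + 153360) + 136312)*(-63180) = (213416 + 136312)*(-63180) = 349728*(-63180) = -22095815040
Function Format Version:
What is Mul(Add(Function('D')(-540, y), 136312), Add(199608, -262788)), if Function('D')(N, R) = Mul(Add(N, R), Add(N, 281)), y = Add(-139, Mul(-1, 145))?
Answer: -22095815040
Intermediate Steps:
y = -284 (y = Add(-139, -145) = -284)
Function('D')(N, R) = Mul(Add(281, N), Add(N, R)) (Function('D')(N, R) = Mul(Add(N, R), Add(281, N)) = Mul(Add(281, N), Add(N, R)))
Mul(Add(Function('D')(-540, y), 136312), Add(199608, -262788)) = Mul(Add(Add(Pow(-540, 2), Mul(281, -540), Mul(281, -284), Mul(-540, -284)), 136312), Add(199608, -262788)) = Mul(Add(Add(291600, -151740, -79804, 153360), 136312), -63180) = Mul(Add(213416, 136312), -63180) = Mul(349728, -63180) = -22095815040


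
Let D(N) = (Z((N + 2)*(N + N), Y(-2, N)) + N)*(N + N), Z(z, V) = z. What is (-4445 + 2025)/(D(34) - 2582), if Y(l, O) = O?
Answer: -1210/83097 ≈ -0.014561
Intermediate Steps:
D(N) = 2*N*(N + 2*N*(2 + N)) (D(N) = ((N + 2)*(N + N) + N)*(N + N) = ((2 + N)*(2*N) + N)*(2*N) = (2*N*(2 + N) + N)*(2*N) = (N + 2*N*(2 + N))*(2*N) = 2*N*(N + 2*N*(2 + N)))
(-4445 + 2025)/(D(34) - 2582) = (-4445 + 2025)/(34**2*(10 + 4*34) - 2582) = -2420/(1156*(10 + 136) - 2582) = -2420/(1156*146 - 2582) = -2420/(168776 - 2582) = -2420/166194 = -2420*1/166194 = -1210/83097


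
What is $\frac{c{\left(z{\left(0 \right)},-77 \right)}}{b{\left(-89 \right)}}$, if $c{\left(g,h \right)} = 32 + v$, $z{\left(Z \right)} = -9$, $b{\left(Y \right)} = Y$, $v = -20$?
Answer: $- \frac{12}{89} \approx -0.13483$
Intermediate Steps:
$c{\left(g,h \right)} = 12$ ($c{\left(g,h \right)} = 32 - 20 = 12$)
$\frac{c{\left(z{\left(0 \right)},-77 \right)}}{b{\left(-89 \right)}} = \frac{12}{-89} = 12 \left(- \frac{1}{89}\right) = - \frac{12}{89}$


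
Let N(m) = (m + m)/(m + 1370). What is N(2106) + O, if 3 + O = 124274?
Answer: 107992552/869 ≈ 1.2427e+5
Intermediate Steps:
O = 124271 (O = -3 + 124274 = 124271)
N(m) = 2*m/(1370 + m) (N(m) = (2*m)/(1370 + m) = 2*m/(1370 + m))
N(2106) + O = 2*2106/(1370 + 2106) + 124271 = 2*2106/3476 + 124271 = 2*2106*(1/3476) + 124271 = 1053/869 + 124271 = 107992552/869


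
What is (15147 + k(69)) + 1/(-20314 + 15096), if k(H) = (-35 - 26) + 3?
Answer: 78734401/5218 ≈ 15089.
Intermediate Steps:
k(H) = -58 (k(H) = -61 + 3 = -58)
(15147 + k(69)) + 1/(-20314 + 15096) = (15147 - 58) + 1/(-20314 + 15096) = 15089 + 1/(-5218) = 15089 - 1/5218 = 78734401/5218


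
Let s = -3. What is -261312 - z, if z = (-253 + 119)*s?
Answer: -261714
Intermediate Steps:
z = 402 (z = (-253 + 119)*(-3) = -134*(-3) = 402)
-261312 - z = -261312 - 1*402 = -261312 - 402 = -261714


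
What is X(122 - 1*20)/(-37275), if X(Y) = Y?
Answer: -34/12425 ≈ -0.0027364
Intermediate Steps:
X(122 - 1*20)/(-37275) = (122 - 1*20)/(-37275) = (122 - 20)*(-1/37275) = 102*(-1/37275) = -34/12425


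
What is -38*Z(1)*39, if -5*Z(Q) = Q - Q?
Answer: 0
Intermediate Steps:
Z(Q) = 0 (Z(Q) = -(Q - Q)/5 = -⅕*0 = 0)
-38*Z(1)*39 = -38*0*39 = 0*39 = 0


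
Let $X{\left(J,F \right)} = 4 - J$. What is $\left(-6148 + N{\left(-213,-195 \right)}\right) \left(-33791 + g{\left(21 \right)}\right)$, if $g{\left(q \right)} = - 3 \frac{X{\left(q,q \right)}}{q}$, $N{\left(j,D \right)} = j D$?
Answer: $- \frac{8369733240}{7} \approx -1.1957 \cdot 10^{9}$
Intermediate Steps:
$N{\left(j,D \right)} = D j$
$g{\left(q \right)} = - \frac{3 \left(4 - q\right)}{q}$ ($g{\left(q \right)} = - 3 \frac{4 - q}{q} = - \frac{3 \left(4 - q\right)}{q}$)
$\left(-6148 + N{\left(-213,-195 \right)}\right) \left(-33791 + g{\left(21 \right)}\right) = \left(-6148 - -41535\right) \left(-33791 + \left(3 - \frac{12}{21}\right)\right) = \left(-6148 + 41535\right) \left(-33791 + \left(3 - \frac{4}{7}\right)\right) = 35387 \left(-33791 + \left(3 - \frac{4}{7}\right)\right) = 35387 \left(-33791 + \frac{17}{7}\right) = 35387 \left(- \frac{236520}{7}\right) = - \frac{8369733240}{7}$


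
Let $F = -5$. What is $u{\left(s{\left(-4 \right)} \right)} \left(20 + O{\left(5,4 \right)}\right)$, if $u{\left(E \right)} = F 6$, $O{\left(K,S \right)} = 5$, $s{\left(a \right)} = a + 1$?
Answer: $-750$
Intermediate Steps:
$s{\left(a \right)} = 1 + a$
$u{\left(E \right)} = -30$ ($u{\left(E \right)} = \left(-5\right) 6 = -30$)
$u{\left(s{\left(-4 \right)} \right)} \left(20 + O{\left(5,4 \right)}\right) = - 30 \left(20 + 5\right) = \left(-30\right) 25 = -750$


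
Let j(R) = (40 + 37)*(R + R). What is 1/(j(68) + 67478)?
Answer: 1/77950 ≈ 1.2829e-5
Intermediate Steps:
j(R) = 154*R (j(R) = 77*(2*R) = 154*R)
1/(j(68) + 67478) = 1/(154*68 + 67478) = 1/(10472 + 67478) = 1/77950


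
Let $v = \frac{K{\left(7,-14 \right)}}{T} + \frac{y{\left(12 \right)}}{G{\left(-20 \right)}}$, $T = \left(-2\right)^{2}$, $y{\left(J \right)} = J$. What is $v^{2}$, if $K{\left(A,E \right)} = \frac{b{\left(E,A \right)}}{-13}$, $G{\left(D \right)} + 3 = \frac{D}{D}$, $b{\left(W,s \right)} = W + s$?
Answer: $\frac{93025}{2704} \approx 34.403$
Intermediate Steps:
$G{\left(D \right)} = -2$ ($G{\left(D \right)} = -3 + \frac{D}{D} = -3 + 1 = -2$)
$K{\left(A,E \right)} = - \frac{A}{13} - \frac{E}{13}$ ($K{\left(A,E \right)} = \frac{E + A}{-13} = \left(A + E\right) \left(- \frac{1}{13}\right) = - \frac{A}{13} - \frac{E}{13}$)
$T = 4$
$v = - \frac{305}{52}$ ($v = \frac{\left(- \frac{1}{13}\right) 7 - - \frac{14}{13}}{4} + \frac{12}{-2} = \left(- \frac{7}{13} + \frac{14}{13}\right) \frac{1}{4} + 12 \left(- \frac{1}{2}\right) = \frac{7}{13} \cdot \frac{1}{4} - 6 = \frac{7}{52} - 6 = - \frac{305}{52} \approx -5.8654$)
$v^{2} = \left(- \frac{305}{52}\right)^{2} = \frac{93025}{2704}$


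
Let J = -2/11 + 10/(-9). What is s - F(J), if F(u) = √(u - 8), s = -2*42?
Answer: -84 - 2*I*√2530/33 ≈ -84.0 - 3.0484*I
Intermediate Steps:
s = -84
J = -128/99 (J = -2*1/11 + 10*(-⅑) = -2/11 - 10/9 = -128/99 ≈ -1.2929)
F(u) = √(-8 + u)
s - F(J) = -84 - √(-8 - 128/99) = -84 - √(-920/99) = -84 - 2*I*√2530/33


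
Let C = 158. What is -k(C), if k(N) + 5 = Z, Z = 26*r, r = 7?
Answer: -177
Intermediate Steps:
Z = 182 (Z = 26*7 = 182)
k(N) = 177 (k(N) = -5 + 182 = 177)
-k(C) = -1*177 = -177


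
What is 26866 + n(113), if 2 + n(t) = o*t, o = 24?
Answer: 29576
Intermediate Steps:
n(t) = -2 + 24*t
26866 + n(113) = 26866 + (-2 + 24*113) = 26866 + (-2 + 2712) = 26866 + 2710 = 29576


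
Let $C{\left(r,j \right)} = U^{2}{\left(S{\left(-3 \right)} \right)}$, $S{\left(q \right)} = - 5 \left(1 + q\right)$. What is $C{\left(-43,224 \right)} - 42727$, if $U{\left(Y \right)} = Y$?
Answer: $-42627$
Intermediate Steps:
$S{\left(q \right)} = -5 - 5 q$
$C{\left(r,j \right)} = 100$ ($C{\left(r,j \right)} = \left(-5 - -15\right)^{2} = \left(-5 + 15\right)^{2} = 10^{2} = 100$)
$C{\left(-43,224 \right)} - 42727 = 100 - 42727 = -42627$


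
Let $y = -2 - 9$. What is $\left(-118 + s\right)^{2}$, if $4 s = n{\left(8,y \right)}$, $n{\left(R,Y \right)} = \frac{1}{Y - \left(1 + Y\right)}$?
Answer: $\frac{223729}{16} \approx 13983.0$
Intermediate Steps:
$y = -11$ ($y = -2 - 9 = -11$)
$n{\left(R,Y \right)} = -1$ ($n{\left(R,Y \right)} = \frac{1}{-1} = -1$)
$s = - \frac{1}{4}$ ($s = \frac{1}{4} \left(-1\right) = - \frac{1}{4} \approx -0.25$)
$\left(-118 + s\right)^{2} = \left(-118 - \frac{1}{4}\right)^{2} = \left(- \frac{473}{4}\right)^{2} = \frac{223729}{16}$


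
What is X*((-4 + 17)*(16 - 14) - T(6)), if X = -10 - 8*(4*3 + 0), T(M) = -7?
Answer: -3498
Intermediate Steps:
X = -106 (X = -10 - 8*(12 + 0) = -10 - 8*12 = -10 - 96 = -106)
X*((-4 + 17)*(16 - 14) - T(6)) = -106*((-4 + 17)*(16 - 14) - 1*(-7)) = -106*(13*2 + 7) = -106*(26 + 7) = -106*33 = -3498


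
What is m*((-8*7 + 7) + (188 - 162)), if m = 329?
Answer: -7567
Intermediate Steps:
m*((-8*7 + 7) + (188 - 162)) = 329*((-8*7 + 7) + (188 - 162)) = 329*((-56 + 7) + 26) = 329*(-49 + 26) = 329*(-23) = -7567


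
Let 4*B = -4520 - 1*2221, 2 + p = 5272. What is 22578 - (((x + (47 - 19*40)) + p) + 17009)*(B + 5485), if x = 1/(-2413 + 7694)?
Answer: -1730537886681/21124 ≈ -8.1923e+7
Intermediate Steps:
p = 5270 (p = -2 + 5272 = 5270)
x = 1/5281 ≈ 0.00018936
B = -6741/4 (B = (-4520 - 1*2221)/4 = (-4520 - 2221)/4 = (1/4)*(-6741) = -6741/4 ≈ -1685.3)
22578 - (((x + (47 - 19*40)) + p) + 17009)*(B + 5485) = 22578 - (((1/5281 + (47 - 19*40)) + 5270) + 17009)*(-6741/4 + 5485) = 22578 - (((1/5281 + (47 - 760)) + 5270) + 17009)*15199/4 = 22578 - (((1/5281 - 713) + 5270) + 17009)*15199/4 = 22578 - ((-3765352/5281 + 5270) + 17009)*15199/4 = 22578 - (24065518/5281 + 17009)*15199/4 = 22578 - 113890047*15199/(5281*4) = 22578 - 1*1731014824353/21124 = 22578 - 1731014824353/21124 = -1730537886681/21124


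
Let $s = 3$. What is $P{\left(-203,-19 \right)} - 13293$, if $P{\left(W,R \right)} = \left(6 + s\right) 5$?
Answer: $-13248$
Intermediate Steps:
$P{\left(W,R \right)} = 45$ ($P{\left(W,R \right)} = \left(6 + 3\right) 5 = 9 \cdot 5 = 45$)
$P{\left(-203,-19 \right)} - 13293 = 45 - 13293 = -13248$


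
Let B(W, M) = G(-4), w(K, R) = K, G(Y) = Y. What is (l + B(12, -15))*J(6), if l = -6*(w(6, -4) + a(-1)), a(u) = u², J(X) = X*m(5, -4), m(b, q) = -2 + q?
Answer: 1656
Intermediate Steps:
J(X) = -6*X (J(X) = X*(-2 - 4) = X*(-6) = -6*X)
B(W, M) = -4
l = -42 (l = -6*(6 + (-1)²) = -6*(6 + 1) = -6*7 = -42)
(l + B(12, -15))*J(6) = (-42 - 4)*(-6*6) = -46*(-36) = 1656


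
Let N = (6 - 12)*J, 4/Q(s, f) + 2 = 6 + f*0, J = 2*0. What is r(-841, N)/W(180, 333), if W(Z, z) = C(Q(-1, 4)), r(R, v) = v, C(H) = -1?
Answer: 0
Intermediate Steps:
J = 0
Q(s, f) = 1 (Q(s, f) = 4/(-2 + (6 + f*0)) = 4/(-2 + (6 + 0)) = 4/(-2 + 6) = 4/4 = 4*(1/4) = 1)
N = 0 (N = (6 - 12)*0 = -6*0 = 0)
W(Z, z) = -1
r(-841, N)/W(180, 333) = 0/(-1) = 0*(-1) = 0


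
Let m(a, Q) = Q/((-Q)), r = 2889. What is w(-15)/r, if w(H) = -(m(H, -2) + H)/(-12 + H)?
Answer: -16/78003 ≈ -0.00020512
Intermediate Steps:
m(a, Q) = -1 (m(a, Q) = Q*(-1/Q) = -1)
w(H) = -(-1 + H)/(-12 + H)
w(-15)/r = ((1 - 1*(-15))/(-12 - 15))/2889 = ((1 + 15)/(-27))*(1/2889) = -1/27*16*(1/2889) = -16/27*1/2889 = -16/78003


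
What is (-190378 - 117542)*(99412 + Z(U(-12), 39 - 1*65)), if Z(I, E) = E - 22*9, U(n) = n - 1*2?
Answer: -30541968960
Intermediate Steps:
U(n) = -2 + n (U(n) = n - 2 = -2 + n)
Z(I, E) = -198 + E (Z(I, E) = E - 1*198 = E - 198 = -198 + E)
(-190378 - 117542)*(99412 + Z(U(-12), 39 - 1*65)) = (-190378 - 117542)*(99412 + (-198 + (39 - 1*65))) = -307920*(99412 + (-198 + (39 - 65))) = -307920*(99412 + (-198 - 26)) = -307920*(99412 - 224) = -307920*99188 = -30541968960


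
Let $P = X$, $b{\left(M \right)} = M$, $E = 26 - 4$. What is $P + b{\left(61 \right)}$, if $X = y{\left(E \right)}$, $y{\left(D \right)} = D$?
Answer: $83$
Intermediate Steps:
$E = 22$ ($E = 26 - 4 = 22$)
$X = 22$
$P = 22$
$P + b{\left(61 \right)} = 22 + 61 = 83$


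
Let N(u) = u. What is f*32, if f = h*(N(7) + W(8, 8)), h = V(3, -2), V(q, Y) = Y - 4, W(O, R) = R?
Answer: -2880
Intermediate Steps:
V(q, Y) = -4 + Y
h = -6 (h = -4 - 2 = -6)
f = -90 (f = -6*(7 + 8) = -6*15 = -90)
f*32 = -90*32 = -2880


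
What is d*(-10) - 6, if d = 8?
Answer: -86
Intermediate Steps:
d*(-10) - 6 = 8*(-10) - 6 = -80 - 6 = -86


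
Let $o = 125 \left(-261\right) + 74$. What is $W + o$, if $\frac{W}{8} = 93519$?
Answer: $715601$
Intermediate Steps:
$W = 748152$ ($W = 8 \cdot 93519 = 748152$)
$o = -32551$ ($o = -32625 + 74 = -32551$)
$W + o = 748152 - 32551 = 715601$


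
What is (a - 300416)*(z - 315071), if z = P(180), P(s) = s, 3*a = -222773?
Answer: 353944096711/3 ≈ 1.1798e+11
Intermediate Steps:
a = -222773/3 (a = (⅓)*(-222773) = -222773/3 ≈ -74258.)
z = 180
(a - 300416)*(z - 315071) = (-222773/3 - 300416)*(180 - 315071) = -1124021/3*(-314891) = 353944096711/3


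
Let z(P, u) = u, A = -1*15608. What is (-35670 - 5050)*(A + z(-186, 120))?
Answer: 630671360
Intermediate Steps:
A = -15608
(-35670 - 5050)*(A + z(-186, 120)) = (-35670 - 5050)*(-15608 + 120) = -40720*(-15488) = 630671360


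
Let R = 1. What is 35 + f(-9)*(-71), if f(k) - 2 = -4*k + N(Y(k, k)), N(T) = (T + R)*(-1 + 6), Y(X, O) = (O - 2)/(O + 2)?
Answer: -25031/7 ≈ -3575.9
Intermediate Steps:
Y(X, O) = (-2 + O)/(2 + O)
N(T) = 5 + 5*T (N(T) = (T + 1)*(-1 + 6) = (1 + T)*5 = 5 + 5*T)
f(k) = 7 - 4*k + 5*(-2 + k)/(2 + k) (f(k) = 2 + (-4*k + (5 + 5*((-2 + k)/(2 + k)))) = 2 + (-4*k + (5 + 5*(-2 + k)/(2 + k))) = 2 + (5 - 4*k + 5*(-2 + k)/(2 + k)) = 7 - 4*k + 5*(-2 + k)/(2 + k))
35 + f(-9)*(-71) = 35 + (4*(1 - 9 - 1*(-9)²)/(2 - 9))*(-71) = 35 + (4*(1 - 9 - 1*81)/(-7))*(-71) = 35 + (4*(-⅐)*(1 - 9 - 81))*(-71) = 35 + (4*(-⅐)*(-89))*(-71) = 35 + (356/7)*(-71) = 35 - 25276/7 = -25031/7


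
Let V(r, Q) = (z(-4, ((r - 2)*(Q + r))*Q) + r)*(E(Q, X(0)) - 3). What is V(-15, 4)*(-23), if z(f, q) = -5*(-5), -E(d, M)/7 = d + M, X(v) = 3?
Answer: 11960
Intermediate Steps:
E(d, M) = -7*M - 7*d (E(d, M) = -7*(d + M) = -7*(M + d) = -7*M - 7*d)
z(f, q) = 25
V(r, Q) = (-24 - 7*Q)*(25 + r) (V(r, Q) = (25 + r)*((-7*3 - 7*Q) - 3) = (25 + r)*((-21 - 7*Q) - 3) = (25 + r)*(-24 - 7*Q) = (-24 - 7*Q)*(25 + r))
V(-15, 4)*(-23) = (-600 - 175*4 - 24*(-15) - 7*4*(-15))*(-23) = (-600 - 700 + 360 + 420)*(-23) = -520*(-23) = 11960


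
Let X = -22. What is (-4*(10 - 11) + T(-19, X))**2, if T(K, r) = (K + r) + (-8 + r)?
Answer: 4489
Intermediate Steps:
T(K, r) = -8 + K + 2*r
(-4*(10 - 11) + T(-19, X))**2 = (-4*(10 - 11) + (-8 - 19 + 2*(-22)))**2 = (-4*(-1) + (-8 - 19 - 44))**2 = (4 - 71)**2 = (-67)**2 = 4489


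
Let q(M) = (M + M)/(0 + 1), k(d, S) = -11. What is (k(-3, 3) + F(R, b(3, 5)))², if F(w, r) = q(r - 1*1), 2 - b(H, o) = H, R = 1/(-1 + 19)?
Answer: 225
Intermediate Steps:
R = 1/18 ≈ 0.055556
b(H, o) = 2 - H
q(M) = 2*M (q(M) = (2*M)/1 = (2*M)*1 = 2*M)
F(w, r) = -2 + 2*r (F(w, r) = 2*(r - 1*1) = 2*(r - 1) = 2*(-1 + r) = -2 + 2*r)
(k(-3, 3) + F(R, b(3, 5)))² = (-11 + (-2 + 2*(2 - 1*3)))² = (-11 + (-2 + 2*(2 - 3)))² = (-11 + (-2 + 2*(-1)))² = (-11 + (-2 - 2))² = (-11 - 4)² = (-15)² = 225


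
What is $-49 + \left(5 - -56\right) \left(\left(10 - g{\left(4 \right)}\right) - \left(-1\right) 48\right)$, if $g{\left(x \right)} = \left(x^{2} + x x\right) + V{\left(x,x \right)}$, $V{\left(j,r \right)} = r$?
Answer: $1293$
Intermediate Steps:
$g{\left(x \right)} = x + 2 x^{2}$ ($g{\left(x \right)} = \left(x^{2} + x x\right) + x = \left(x^{2} + x^{2}\right) + x = 2 x^{2} + x = x + 2 x^{2}$)
$-49 + \left(5 - -56\right) \left(\left(10 - g{\left(4 \right)}\right) - \left(-1\right) 48\right) = -49 + \left(5 - -56\right) \left(\left(10 - 4 \left(1 + 2 \cdot 4\right)\right) - \left(-1\right) 48\right) = -49 + \left(5 + 56\right) \left(\left(10 - 4 \left(1 + 8\right)\right) - -48\right) = -49 + 61 \left(\left(10 - 4 \cdot 9\right) + 48\right) = -49 + 61 \left(\left(10 - 36\right) + 48\right) = -49 + 61 \left(-26 + 48\right) = -49 + 61 \cdot 22 = -49 + 1342 = 1293$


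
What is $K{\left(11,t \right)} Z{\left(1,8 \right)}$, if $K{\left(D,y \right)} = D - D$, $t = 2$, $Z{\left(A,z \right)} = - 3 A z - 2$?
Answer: $0$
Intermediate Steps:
$Z{\left(A,z \right)} = -2 - 3 A z$ ($Z{\left(A,z \right)} = - 3 A z - 2 = -2 - 3 A z$)
$K{\left(D,y \right)} = 0$
$K{\left(11,t \right)} Z{\left(1,8 \right)} = 0 \left(-2 - 3 \cdot 8\right) = 0 \left(-2 - 24\right) = 0 \left(-26\right) = 0$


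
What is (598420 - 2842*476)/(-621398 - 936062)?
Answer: 188593/389365 ≈ 0.48436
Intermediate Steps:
(598420 - 2842*476)/(-621398 - 936062) = (598420 - 1352792)/(-1557460) = -754372*(-1/1557460) = 188593/389365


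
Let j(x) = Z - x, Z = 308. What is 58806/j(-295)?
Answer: 6534/67 ≈ 97.522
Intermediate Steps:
j(x) = 308 - x
58806/j(-295) = 58806/(308 - 1*(-295)) = 58806/(308 + 295) = 58806/603 = 58806*(1/603) = 6534/67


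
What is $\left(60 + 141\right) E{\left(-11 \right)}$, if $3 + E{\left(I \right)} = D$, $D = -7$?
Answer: $-2010$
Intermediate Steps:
$E{\left(I \right)} = -10$ ($E{\left(I \right)} = -3 - 7 = -10$)
$\left(60 + 141\right) E{\left(-11 \right)} = \left(60 + 141\right) \left(-10\right) = 201 \left(-10\right) = -2010$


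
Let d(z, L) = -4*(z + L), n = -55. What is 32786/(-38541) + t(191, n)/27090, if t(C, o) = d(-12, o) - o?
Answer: -291907999/348025230 ≈ -0.83876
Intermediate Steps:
d(z, L) = -4*L - 4*z (d(z, L) = -4*(L + z) = -4*L - 4*z)
t(C, o) = 48 - 5*o (t(C, o) = (-4*o - 4*(-12)) - o = (-4*o + 48) - o = (48 - 4*o) - o = 48 - 5*o)
32786/(-38541) + t(191, n)/27090 = 32786/(-38541) + (48 - 5*(-55))/27090 = 32786*(-1/38541) + (48 + 275)*(1/27090) = -32786/38541 + 323*(1/27090) = -32786/38541 + 323/27090 = -291907999/348025230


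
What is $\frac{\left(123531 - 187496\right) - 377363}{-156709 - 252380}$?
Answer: $\frac{441328}{409089} \approx 1.0788$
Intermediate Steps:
$\frac{\left(123531 - 187496\right) - 377363}{-156709 - 252380} = \frac{-63965 - 377363}{-409089} = \left(-441328\right) \left(- \frac{1}{409089}\right) = \frac{441328}{409089}$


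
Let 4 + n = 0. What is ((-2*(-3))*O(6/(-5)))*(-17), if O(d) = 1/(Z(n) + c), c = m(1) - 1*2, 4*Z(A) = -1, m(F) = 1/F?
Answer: 408/5 ≈ 81.600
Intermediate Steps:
n = -4 (n = -4 + 0 = -4)
Z(A) = -¼ (Z(A) = (¼)*(-1) = -¼)
c = -1 (c = 1/1 - 1*2 = 1 - 2 = -1)
O(d) = -⅘ (O(d) = 1/(-¼ - 1) = 1/(-5/4) = -⅘)
((-2*(-3))*O(6/(-5)))*(-17) = (-2*(-3)*(-⅘))*(-17) = (6*(-⅘))*(-17) = -24/5*(-17) = 408/5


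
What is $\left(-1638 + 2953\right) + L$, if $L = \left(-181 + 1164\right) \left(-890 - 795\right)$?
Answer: $-1655040$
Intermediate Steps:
$L = -1656355$ ($L = 983 \left(-1685\right) = -1656355$)
$\left(-1638 + 2953\right) + L = \left(-1638 + 2953\right) - 1656355 = 1315 - 1656355 = -1655040$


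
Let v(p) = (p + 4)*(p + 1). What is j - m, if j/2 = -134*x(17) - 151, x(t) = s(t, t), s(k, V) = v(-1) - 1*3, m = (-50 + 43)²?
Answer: 453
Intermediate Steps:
m = 49 (m = (-7)² = 49)
v(p) = (1 + p)*(4 + p) (v(p) = (4 + p)*(1 + p) = (1 + p)*(4 + p))
s(k, V) = -3 (s(k, V) = (4 + (-1)² + 5*(-1)) - 1*3 = (4 + 1 - 5) - 3 = 0 - 3 = -3)
x(t) = -3
j = 502 (j = 2*(-134*(-3) - 151) = 2*(402 - 151) = 2*251 = 502)
j - m = 502 - 1*49 = 502 - 49 = 453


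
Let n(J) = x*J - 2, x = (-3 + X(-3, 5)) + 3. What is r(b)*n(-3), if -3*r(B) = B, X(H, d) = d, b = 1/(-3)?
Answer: -17/9 ≈ -1.8889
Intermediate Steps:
b = -⅓ ≈ -0.33333
r(B) = -B/3
x = 5 (x = (-3 + 5) + 3 = 2 + 3 = 5)
n(J) = -2 + 5*J (n(J) = 5*J - 2 = -2 + 5*J)
r(b)*n(-3) = (-⅓*(-⅓))*(-2 + 5*(-3)) = (-2 - 15)/9 = (⅑)*(-17) = -17/9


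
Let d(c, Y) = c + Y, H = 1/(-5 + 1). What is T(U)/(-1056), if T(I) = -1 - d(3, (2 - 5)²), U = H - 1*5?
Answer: 13/1056 ≈ 0.012311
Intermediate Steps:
H = -¼ (H = 1/(-4) = -¼ ≈ -0.25000)
U = -21/4 (U = -¼ - 1*5 = -¼ - 5 = -21/4 ≈ -5.2500)
d(c, Y) = Y + c
T(I) = -13 (T(I) = -1 - ((2 - 5)² + 3) = -1 - ((-3)² + 3) = -1 - (9 + 3) = -1 - 1*12 = -1 - 12 = -13)
T(U)/(-1056) = -13/(-1056) = -13*(-1/1056) = 13/1056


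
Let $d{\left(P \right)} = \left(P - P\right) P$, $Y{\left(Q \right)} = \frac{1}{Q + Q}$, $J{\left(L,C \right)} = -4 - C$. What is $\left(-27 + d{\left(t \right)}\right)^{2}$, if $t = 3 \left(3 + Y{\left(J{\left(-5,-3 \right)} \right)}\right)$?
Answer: $729$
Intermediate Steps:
$Y{\left(Q \right)} = \frac{1}{2 Q}$
$t = \frac{15}{2}$ ($t = 3 \left(3 + \frac{1}{2 \left(-4 - -3\right)}\right) = 3 \left(3 + \frac{1}{2 \left(-4 + 3\right)}\right) = 3 \left(3 + \frac{1}{2 \left(-1\right)}\right) = 3 \left(3 + \frac{1}{2} \left(-1\right)\right) = 3 \left(3 - \frac{1}{2}\right) = 3 \cdot \frac{5}{2} = \frac{15}{2} \approx 7.5$)
$d{\left(P \right)} = 0$ ($d{\left(P \right)} = 0 P = 0$)
$\left(-27 + d{\left(t \right)}\right)^{2} = \left(-27 + 0\right)^{2} = \left(-27\right)^{2} = 729$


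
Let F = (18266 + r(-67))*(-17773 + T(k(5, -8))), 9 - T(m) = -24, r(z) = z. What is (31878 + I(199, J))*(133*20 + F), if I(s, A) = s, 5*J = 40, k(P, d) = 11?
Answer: -10355982465200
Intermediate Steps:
J = 8 (J = (1/5)*40 = 8)
T(m) = 33 (T(m) = 9 - 1*(-24) = 9 + 24 = 33)
F = -322850260 (F = (18266 - 67)*(-17773 + 33) = 18199*(-17740) = -322850260)
(31878 + I(199, J))*(133*20 + F) = (31878 + 199)*(133*20 - 322850260) = 32077*(2660 - 322850260) = 32077*(-322847600) = -10355982465200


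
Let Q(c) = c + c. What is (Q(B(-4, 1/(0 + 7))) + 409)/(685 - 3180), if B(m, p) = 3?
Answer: -83/499 ≈ -0.16633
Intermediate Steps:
Q(c) = 2*c
(Q(B(-4, 1/(0 + 7))) + 409)/(685 - 3180) = (2*3 + 409)/(685 - 3180) = (6 + 409)/(-2495) = 415*(-1/2495) = -83/499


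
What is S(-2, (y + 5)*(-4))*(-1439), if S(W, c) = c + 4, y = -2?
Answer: 11512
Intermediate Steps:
S(W, c) = 4 + c
S(-2, (y + 5)*(-4))*(-1439) = (4 + (-2 + 5)*(-4))*(-1439) = (4 + 3*(-4))*(-1439) = (4 - 12)*(-1439) = -8*(-1439) = 11512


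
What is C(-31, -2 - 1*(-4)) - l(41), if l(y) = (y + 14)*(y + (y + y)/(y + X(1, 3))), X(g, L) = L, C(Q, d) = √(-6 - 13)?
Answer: -4715/2 + I*√19 ≈ -2357.5 + 4.3589*I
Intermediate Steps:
C(Q, d) = I*√19 (C(Q, d) = √(-19) = I*√19)
l(y) = (14 + y)*(y + 2*y/(3 + y)) (l(y) = (y + 14)*(y + (y + y)/(y + 3)) = (14 + y)*(y + (2*y)/(3 + y)) = (14 + y)*(y + 2*y/(3 + y)))
C(-31, -2 - 1*(-4)) - l(41) = I*√19 - 41*(70 + 41² + 19*41)/(3 + 41) = I*√19 - 41*(70 + 1681 + 779)/44 = I*√19 - 41*2530/44 = I*√19 - 1*4715/2 = I*√19 - 4715/2 = -4715/2 + I*√19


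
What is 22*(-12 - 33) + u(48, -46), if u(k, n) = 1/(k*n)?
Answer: -2185921/2208 ≈ -990.00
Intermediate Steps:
u(k, n) = 1/(k*n)
22*(-12 - 33) + u(48, -46) = 22*(-12 - 33) + 1/(48*(-46)) = 22*(-45) + (1/48)*(-1/46) = -990 - 1/2208 = -2185921/2208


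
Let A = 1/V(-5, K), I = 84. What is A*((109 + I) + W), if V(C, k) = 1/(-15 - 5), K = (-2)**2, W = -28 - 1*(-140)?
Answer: -6100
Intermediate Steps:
W = 112 (W = -28 + 140 = 112)
K = 4
V(C, k) = -1/20 (V(C, k) = 1/(-20) = -1/20)
A = -20 (A = 1/(-1/20) = -20)
A*((109 + I) + W) = -20*((109 + 84) + 112) = -20*(193 + 112) = -20*305 = -6100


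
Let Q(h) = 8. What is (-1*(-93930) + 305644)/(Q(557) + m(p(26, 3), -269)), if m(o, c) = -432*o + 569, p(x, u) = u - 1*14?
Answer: 399574/5329 ≈ 74.981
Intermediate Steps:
p(x, u) = -14 + u (p(x, u) = u - 14 = -14 + u)
m(o, c) = 569 - 432*o
(-1*(-93930) + 305644)/(Q(557) + m(p(26, 3), -269)) = (-1*(-93930) + 305644)/(8 + (569 - 432*(-14 + 3))) = (93930 + 305644)/(8 + (569 - 432*(-11))) = 399574/(8 + (569 + 4752)) = 399574/(8 + 5321) = 399574/5329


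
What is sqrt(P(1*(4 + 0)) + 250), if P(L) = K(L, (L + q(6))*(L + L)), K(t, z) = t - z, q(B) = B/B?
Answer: sqrt(214) ≈ 14.629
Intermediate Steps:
q(B) = 1
P(L) = L - 2*L*(1 + L) (P(L) = L - (L + 1)*(L + L) = L - (1 + L)*2*L = L - 2*L*(1 + L))
sqrt(P(1*(4 + 0)) + 250) = sqrt((1*(4 + 0))*(-1 - 2*(4 + 0)) + 250) = sqrt((1*4)*(-1 - 2*4) + 250) = sqrt(4*(-1 - 2*4) + 250) = sqrt(4*(-1 - 8) + 250) = sqrt(4*(-9) + 250) = sqrt(-36 + 250) = sqrt(214)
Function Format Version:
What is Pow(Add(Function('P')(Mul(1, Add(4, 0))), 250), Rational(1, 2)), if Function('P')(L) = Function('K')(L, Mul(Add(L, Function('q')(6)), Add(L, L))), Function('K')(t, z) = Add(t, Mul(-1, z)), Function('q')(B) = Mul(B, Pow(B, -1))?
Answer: Pow(214, Rational(1, 2)) ≈ 14.629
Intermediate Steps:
Function('q')(B) = 1
Function('P')(L) = Add(L, Mul(-2, L, Add(1, L))) (Function('P')(L) = Add(L, Mul(-1, Mul(Add(L, 1), Add(L, L)))) = Add(L, Mul(-1, Mul(Add(1, L), Mul(2, L)))) = Add(L, Mul(-1, Mul(2, L, Add(1, L)))) = Add(L, Mul(-2, L, Add(1, L))))
Pow(Add(Function('P')(Mul(1, Add(4, 0))), 250), Rational(1, 2)) = Pow(Add(Mul(Mul(1, Add(4, 0)), Add(-1, Mul(-2, Mul(1, Add(4, 0))))), 250), Rational(1, 2)) = Pow(Add(Mul(Mul(1, 4), Add(-1, Mul(-2, Mul(1, 4)))), 250), Rational(1, 2)) = Pow(Add(Mul(4, Add(-1, Mul(-2, 4))), 250), Rational(1, 2)) = Pow(Add(Mul(4, Add(-1, -8)), 250), Rational(1, 2)) = Pow(Add(Mul(4, -9), 250), Rational(1, 2)) = Pow(Add(-36, 250), Rational(1, 2)) = Pow(214, Rational(1, 2))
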